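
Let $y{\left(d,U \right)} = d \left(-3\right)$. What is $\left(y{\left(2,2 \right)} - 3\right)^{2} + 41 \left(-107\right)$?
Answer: $-4306$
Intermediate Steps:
$y{\left(d,U \right)} = - 3 d$
$\left(y{\left(2,2 \right)} - 3\right)^{2} + 41 \left(-107\right) = \left(\left(-3\right) 2 - 3\right)^{2} + 41 \left(-107\right) = \left(-6 - 3\right)^{2} - 4387 = \left(-9\right)^{2} - 4387 = 81 - 4387 = -4306$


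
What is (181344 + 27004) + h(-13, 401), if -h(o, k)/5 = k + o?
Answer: 206408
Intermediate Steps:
h(o, k) = -5*k - 5*o (h(o, k) = -5*(k + o) = -5*k - 5*o)
(181344 + 27004) + h(-13, 401) = (181344 + 27004) + (-5*401 - 5*(-13)) = 208348 + (-2005 + 65) = 208348 - 1940 = 206408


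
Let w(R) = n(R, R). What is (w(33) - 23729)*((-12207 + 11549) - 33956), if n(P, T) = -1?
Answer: 821390220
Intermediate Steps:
w(R) = -1
(w(33) - 23729)*((-12207 + 11549) - 33956) = (-1 - 23729)*((-12207 + 11549) - 33956) = -23730*(-658 - 33956) = -23730*(-34614) = 821390220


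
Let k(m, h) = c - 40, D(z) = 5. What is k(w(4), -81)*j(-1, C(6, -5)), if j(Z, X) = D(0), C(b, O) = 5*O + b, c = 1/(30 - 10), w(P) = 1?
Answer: -799/4 ≈ -199.75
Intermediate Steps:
c = 1/20 ≈ 0.050000
C(b, O) = b + 5*O
k(m, h) = -799/20 (k(m, h) = 1/20 - 40 = -799/20)
j(Z, X) = 5
k(w(4), -81)*j(-1, C(6, -5)) = -799/20*5 = -799/4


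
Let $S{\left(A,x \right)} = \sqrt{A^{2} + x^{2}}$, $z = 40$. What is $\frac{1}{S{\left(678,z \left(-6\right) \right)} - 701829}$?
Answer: $- \frac{77981}{54729269773} - \frac{2 \sqrt{14369}}{164187809319} \approx -1.4263 \cdot 10^{-6}$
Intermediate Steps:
$\frac{1}{S{\left(678,z \left(-6\right) \right)} - 701829} = \frac{1}{\sqrt{678^{2} + \left(40 \left(-6\right)\right)^{2}} - 701829} = \frac{1}{\sqrt{459684 + \left(-240\right)^{2}} - 701829} = \frac{1}{\sqrt{459684 + 57600} - 701829} = \frac{1}{\sqrt{517284} - 701829} = \frac{1}{6 \sqrt{14369} - 701829} = \frac{1}{-701829 + 6 \sqrt{14369}}$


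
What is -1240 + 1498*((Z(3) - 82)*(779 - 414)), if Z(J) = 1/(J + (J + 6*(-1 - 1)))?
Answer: -134782525/3 ≈ -4.4927e+7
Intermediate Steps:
Z(J) = 1/(-12 + 2*J) (Z(J) = 1/(J + (J + 6*(-2))) = 1/(J + (J - 12)) = 1/(J + (-12 + J)) = 1/(-12 + 2*J))
-1240 + 1498*((Z(3) - 82)*(779 - 414)) = -1240 + 1498*((1/(2*(-6 + 3)) - 82)*(779 - 414)) = -1240 + 1498*(((½)/(-3) - 82)*365) = -1240 + 1498*(((½)*(-⅓) - 82)*365) = -1240 + 1498*((-⅙ - 82)*365) = -1240 + 1498*(-493/6*365) = -1240 + 1498*(-179945/6) = -1240 - 134778805/3 = -134782525/3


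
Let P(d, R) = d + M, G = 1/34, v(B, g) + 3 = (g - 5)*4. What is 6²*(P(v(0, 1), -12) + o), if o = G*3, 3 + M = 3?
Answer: -11574/17 ≈ -680.82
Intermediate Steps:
v(B, g) = -23 + 4*g (v(B, g) = -3 + (g - 5)*4 = -3 + (-5 + g)*4 = -3 + (-20 + 4*g) = -23 + 4*g)
M = 0 (M = -3 + 3 = 0)
G = 1/34 ≈ 0.029412
P(d, R) = d (P(d, R) = d + 0 = d)
o = 3/34 (o = (1/34)*3 = 3/34 ≈ 0.088235)
6²*(P(v(0, 1), -12) + o) = 6²*((-23 + 4*1) + 3/34) = 36*((-23 + 4) + 3/34) = 36*(-19 + 3/34) = 36*(-643/34) = -11574/17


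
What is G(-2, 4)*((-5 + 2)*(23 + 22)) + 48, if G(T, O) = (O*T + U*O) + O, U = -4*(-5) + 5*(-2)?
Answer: -4812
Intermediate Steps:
U = 10 (U = 20 - 10 = 10)
G(T, O) = 11*O + O*T (G(T, O) = (O*T + 10*O) + O = (10*O + O*T) + O = 11*O + O*T)
G(-2, 4)*((-5 + 2)*(23 + 22)) + 48 = (4*(11 - 2))*((-5 + 2)*(23 + 22)) + 48 = (4*9)*(-3*45) + 48 = 36*(-135) + 48 = -4860 + 48 = -4812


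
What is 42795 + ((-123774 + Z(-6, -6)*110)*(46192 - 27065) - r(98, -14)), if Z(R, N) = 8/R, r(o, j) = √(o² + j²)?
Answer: -7110563389/3 - 70*√2 ≈ -2.3702e+9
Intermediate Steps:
r(o, j) = √(j² + o²)
42795 + ((-123774 + Z(-6, -6)*110)*(46192 - 27065) - r(98, -14)) = 42795 + ((-123774 + (8/(-6))*110)*(46192 - 27065) - √((-14)² + 98²)) = 42795 + ((-123774 + (8*(-⅙))*110)*19127 - √(196 + 9604)) = 42795 + ((-123774 - 4/3*110)*19127 - √9800) = 42795 + ((-123774 - 440/3)*19127 - 70*√2) = 42795 + (-371762/3*19127 - 70*√2) = 42795 + (-7110691774/3 - 70*√2) = -7110563389/3 - 70*√2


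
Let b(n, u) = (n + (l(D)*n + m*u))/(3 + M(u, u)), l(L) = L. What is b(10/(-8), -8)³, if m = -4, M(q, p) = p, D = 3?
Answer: -19683/125 ≈ -157.46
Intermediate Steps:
b(n, u) = (-4*u + 4*n)/(3 + u) (b(n, u) = (n + (3*n - 4*u))/(3 + u) = (n + (-4*u + 3*n))/(3 + u) = (-4*u + 4*n)/(3 + u))
b(10/(-8), -8)³ = (4*(10/(-8) - 1*(-8))/(3 - 8))³ = (4*(10*(-⅛) + 8)/(-5))³ = (4*(-⅕)*(-5/4 + 8))³ = (4*(-⅕)*(27/4))³ = (-27/5)³ = -19683/125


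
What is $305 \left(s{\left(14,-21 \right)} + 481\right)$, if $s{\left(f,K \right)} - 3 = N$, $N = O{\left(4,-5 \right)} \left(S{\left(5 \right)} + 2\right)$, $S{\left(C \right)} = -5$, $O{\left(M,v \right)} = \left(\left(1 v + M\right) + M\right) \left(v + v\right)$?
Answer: $175070$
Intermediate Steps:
$O{\left(M,v \right)} = 2 v \left(v + 2 M\right)$ ($O{\left(M,v \right)} = \left(\left(v + M\right) + M\right) 2 v = \left(\left(M + v\right) + M\right) 2 v = \left(v + 2 M\right) 2 v = 2 v \left(v + 2 M\right)$)
$N = 90$ ($N = 2 \left(-5\right) \left(-5 + 2 \cdot 4\right) \left(-5 + 2\right) = 2 \left(-5\right) \left(-5 + 8\right) \left(-3\right) = 2 \left(-5\right) 3 \left(-3\right) = \left(-30\right) \left(-3\right) = 90$)
$s{\left(f,K \right)} = 93$ ($s{\left(f,K \right)} = 3 + 90 = 93$)
$305 \left(s{\left(14,-21 \right)} + 481\right) = 305 \left(93 + 481\right) = 305 \cdot 574 = 175070$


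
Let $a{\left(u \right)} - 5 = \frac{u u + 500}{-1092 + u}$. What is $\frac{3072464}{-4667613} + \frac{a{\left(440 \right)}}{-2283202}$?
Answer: $- \frac{571615713994717}{868553921951319} \approx -0.65812$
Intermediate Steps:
$a{\left(u \right)} = 5 + \frac{500 + u^{2}}{-1092 + u}$ ($a{\left(u \right)} = 5 + \frac{u u + 500}{-1092 + u} = 5 + \frac{u^{2} + 500}{-1092 + u} = 5 + \frac{500 + u^{2}}{-1092 + u}$)
$\frac{3072464}{-4667613} + \frac{a{\left(440 \right)}}{-2283202} = \frac{3072464}{-4667613} + \frac{\frac{1}{-1092 + 440} \left(-4960 + 440^{2} + 5 \cdot 440\right)}{-2283202} = 3072464 \left(- \frac{1}{4667613}\right) + \frac{-4960 + 193600 + 2200}{-652} \left(- \frac{1}{2283202}\right) = - \frac{3072464}{4667613} + \left(- \frac{1}{652}\right) 190840 \left(- \frac{1}{2283202}\right) = - \frac{3072464}{4667613} - - \frac{23855}{186080963} = - \frac{3072464}{4667613} + \frac{23855}{186080963} = - \frac{571615713994717}{868553921951319}$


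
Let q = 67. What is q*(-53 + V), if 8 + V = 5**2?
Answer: -2412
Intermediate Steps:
V = 17 (V = -8 + 5**2 = -8 + 25 = 17)
q*(-53 + V) = 67*(-53 + 17) = 67*(-36) = -2412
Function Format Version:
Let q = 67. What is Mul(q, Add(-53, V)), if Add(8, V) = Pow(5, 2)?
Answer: -2412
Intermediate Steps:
V = 17 (V = Add(-8, Pow(5, 2)) = Add(-8, 25) = 17)
Mul(q, Add(-53, V)) = Mul(67, Add(-53, 17)) = Mul(67, -36) = -2412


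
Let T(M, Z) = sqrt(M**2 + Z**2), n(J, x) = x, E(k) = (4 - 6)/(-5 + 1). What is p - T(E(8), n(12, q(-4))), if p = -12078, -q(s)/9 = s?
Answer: -12078 - sqrt(5185)/2 ≈ -12114.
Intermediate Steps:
q(s) = -9*s
E(k) = 1/2 (E(k) = -2/(-4) = -2*(-1/4) = 1/2)
p - T(E(8), n(12, q(-4))) = -12078 - sqrt((1/2)**2 + (-9*(-4))**2) = -12078 - sqrt(1/4 + 36**2) = -12078 - sqrt(1/4 + 1296) = -12078 - sqrt(5185/4) = -12078 - sqrt(5185)/2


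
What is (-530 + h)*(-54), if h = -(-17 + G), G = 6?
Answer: 28026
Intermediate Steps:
h = 11 (h = -(-17 + 6) = -1*(-11) = 11)
(-530 + h)*(-54) = (-530 + 11)*(-54) = -519*(-54) = 28026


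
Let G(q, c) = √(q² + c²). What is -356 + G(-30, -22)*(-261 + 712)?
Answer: -356 + 902*√346 ≈ 16422.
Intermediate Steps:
G(q, c) = √(c² + q²)
-356 + G(-30, -22)*(-261 + 712) = -356 + √((-22)² + (-30)²)*(-261 + 712) = -356 + √(484 + 900)*451 = -356 + √1384*451 = -356 + (2*√346)*451 = -356 + 902*√346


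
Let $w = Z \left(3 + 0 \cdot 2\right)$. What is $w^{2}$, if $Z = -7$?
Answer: $441$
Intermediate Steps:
$w = -21$ ($w = - 7 \left(3 + 0 \cdot 2\right) = - 7 \left(3 + 0\right) = \left(-7\right) 3 = -21$)
$w^{2} = \left(-21\right)^{2} = 441$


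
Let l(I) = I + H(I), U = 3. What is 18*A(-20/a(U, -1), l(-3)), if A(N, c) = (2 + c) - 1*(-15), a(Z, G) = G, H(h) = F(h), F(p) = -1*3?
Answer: 198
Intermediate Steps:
F(p) = -3
H(h) = -3
l(I) = -3 + I (l(I) = I - 3 = -3 + I)
A(N, c) = 17 + c (A(N, c) = (2 + c) + 15 = 17 + c)
18*A(-20/a(U, -1), l(-3)) = 18*(17 + (-3 - 3)) = 18*(17 - 6) = 18*11 = 198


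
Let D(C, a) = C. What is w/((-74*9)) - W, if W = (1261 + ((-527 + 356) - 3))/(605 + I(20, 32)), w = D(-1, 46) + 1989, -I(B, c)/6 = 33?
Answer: -20717/3663 ≈ -5.6557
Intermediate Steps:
I(B, c) = -198 (I(B, c) = -6*33 = -198)
w = 1988 (w = -1 + 1989 = 1988)
W = 1087/407 (W = (1261 + ((-527 + 356) - 3))/(605 - 198) = (1261 + (-171 - 3))/407 = (1261 - 174)*(1/407) = 1087*(1/407) = 1087/407 ≈ 2.6708)
w/((-74*9)) - W = 1988/((-74*9)) - 1*1087/407 = 1988/(-666) - 1087/407 = 1988*(-1/666) - 1087/407 = -994/333 - 1087/407 = -20717/3663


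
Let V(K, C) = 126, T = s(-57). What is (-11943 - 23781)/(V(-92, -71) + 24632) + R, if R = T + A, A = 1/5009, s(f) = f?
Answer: -3623823806/62006411 ≈ -58.443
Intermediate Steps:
T = -57
A = 1/5009 ≈ 0.00019964
R = -285512/5009 (R = -57 + 1/5009 = -285512/5009 ≈ -57.000)
(-11943 - 23781)/(V(-92, -71) + 24632) + R = (-11943 - 23781)/(126 + 24632) - 285512/5009 = -35724/24758 - 285512/5009 = -35724*1/24758 - 285512/5009 = -17862/12379 - 285512/5009 = -3623823806/62006411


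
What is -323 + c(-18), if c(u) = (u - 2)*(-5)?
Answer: -223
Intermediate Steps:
c(u) = 10 - 5*u (c(u) = (-2 + u)*(-5) = 10 - 5*u)
-323 + c(-18) = -323 + (10 - 5*(-18)) = -323 + (10 + 90) = -323 + 100 = -223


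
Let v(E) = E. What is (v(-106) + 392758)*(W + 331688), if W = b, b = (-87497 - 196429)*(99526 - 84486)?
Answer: -1676590802793504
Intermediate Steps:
b = -4270247040 (b = -283926*15040 = -4270247040)
W = -4270247040
(v(-106) + 392758)*(W + 331688) = (-106 + 392758)*(-4270247040 + 331688) = 392652*(-4269915352) = -1676590802793504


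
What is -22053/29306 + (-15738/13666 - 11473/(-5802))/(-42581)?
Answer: -9307303594065016/12368059207742469 ≈ -0.75253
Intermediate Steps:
-22053/29306 + (-15738/13666 - 11473/(-5802))/(-42581) = -22053*1/29306 + (-15738*1/13666 - 11473*(-1/5802))*(-1/42581) = -22053/29306 + (-7869/6833 + 11473/5802)*(-1/42581) = -22053/29306 + (32739071/39645066)*(-1/42581) = -22053/29306 - 32739071/1688126555346 = -9307303594065016/12368059207742469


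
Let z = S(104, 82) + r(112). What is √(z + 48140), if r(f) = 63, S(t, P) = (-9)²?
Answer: 2*√12071 ≈ 219.74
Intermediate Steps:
S(t, P) = 81
z = 144 (z = 81 + 63 = 144)
√(z + 48140) = √(144 + 48140) = √48284 = 2*√12071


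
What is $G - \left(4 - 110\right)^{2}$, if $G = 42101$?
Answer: $30865$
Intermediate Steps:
$G - \left(4 - 110\right)^{2} = 42101 - \left(4 - 110\right)^{2} = 42101 - \left(-106\right)^{2} = 42101 - 11236 = 30865$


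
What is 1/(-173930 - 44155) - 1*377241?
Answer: -82270603486/218085 ≈ -3.7724e+5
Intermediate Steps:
1/(-173930 - 44155) - 1*377241 = 1/(-218085) - 377241 = -1/218085 - 377241 = -82270603486/218085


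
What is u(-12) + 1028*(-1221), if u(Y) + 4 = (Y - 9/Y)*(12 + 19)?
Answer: -5022163/4 ≈ -1.2555e+6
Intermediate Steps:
u(Y) = -4 - 279/Y + 31*Y (u(Y) = -4 + (Y - 9/Y)*(12 + 19) = -4 + (Y - 9/Y)*31 = -4 + (-279/Y + 31*Y) = -4 - 279/Y + 31*Y)
u(-12) + 1028*(-1221) = (-4 - 279/(-12) + 31*(-12)) + 1028*(-1221) = (-4 - 279*(-1/12) - 372) - 1255188 = (-4 + 93/4 - 372) - 1255188 = -1411/4 - 1255188 = -5022163/4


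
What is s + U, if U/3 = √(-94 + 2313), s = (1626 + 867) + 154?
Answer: 2647 + 3*√2219 ≈ 2788.3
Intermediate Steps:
s = 2647 (s = 2493 + 154 = 2647)
U = 3*√2219 (U = 3*√(-94 + 2313) = 3*√2219 ≈ 141.32)
s + U = 2647 + 3*√2219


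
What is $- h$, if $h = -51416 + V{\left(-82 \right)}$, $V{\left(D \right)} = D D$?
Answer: $44692$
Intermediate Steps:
$V{\left(D \right)} = D^{2}$
$h = -44692$ ($h = -51416 + \left(-82\right)^{2} = -51416 + 6724 = -44692$)
$- h = \left(-1\right) \left(-44692\right) = 44692$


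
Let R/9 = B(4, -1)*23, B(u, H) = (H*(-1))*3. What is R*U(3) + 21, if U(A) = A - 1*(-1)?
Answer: 2505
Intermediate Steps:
U(A) = 1 + A (U(A) = A + 1 = 1 + A)
B(u, H) = -3*H (B(u, H) = -H*3 = -3*H)
R = 621 (R = 9*(-3*(-1)*23) = 9*(3*23) = 9*69 = 621)
R*U(3) + 21 = 621*(1 + 3) + 21 = 621*4 + 21 = 2484 + 21 = 2505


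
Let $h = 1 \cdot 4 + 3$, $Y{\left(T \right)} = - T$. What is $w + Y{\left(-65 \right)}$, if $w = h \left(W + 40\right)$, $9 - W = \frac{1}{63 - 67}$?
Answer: $\frac{1639}{4} \approx 409.75$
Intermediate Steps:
$W = \frac{37}{4}$ ($W = 9 - \frac{1}{63 - 67} = 9 - \frac{1}{-4} = 9 - - \frac{1}{4} = 9 + \frac{1}{4} = \frac{37}{4} \approx 9.25$)
$h = 7$ ($h = 4 + 3 = 7$)
$w = \frac{1379}{4}$ ($w = 7 \left(\frac{37}{4} + 40\right) = 7 \cdot \frac{197}{4} = \frac{1379}{4} \approx 344.75$)
$w + Y{\left(-65 \right)} = \frac{1379}{4} - -65 = \frac{1379}{4} + 65 = \frac{1639}{4}$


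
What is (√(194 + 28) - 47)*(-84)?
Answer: 3948 - 84*√222 ≈ 2696.4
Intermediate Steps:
(√(194 + 28) - 47)*(-84) = (√222 - 47)*(-84) = (-47 + √222)*(-84) = 3948 - 84*√222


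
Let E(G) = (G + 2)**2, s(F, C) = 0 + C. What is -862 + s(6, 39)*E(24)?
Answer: 25502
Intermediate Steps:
s(F, C) = C
E(G) = (2 + G)**2
-862 + s(6, 39)*E(24) = -862 + 39*(2 + 24)**2 = -862 + 39*26**2 = -862 + 39*676 = -862 + 26364 = 25502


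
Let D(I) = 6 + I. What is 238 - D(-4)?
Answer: 236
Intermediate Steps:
238 - D(-4) = 238 - (6 - 4) = 238 - 1*2 = 238 - 2 = 236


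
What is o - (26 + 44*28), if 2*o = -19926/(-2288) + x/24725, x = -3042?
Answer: -70923211273/56570800 ≈ -1253.7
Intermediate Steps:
o = 242855127/56570800 (o = (-19926/(-2288) - 3042/24725)/2 = (-19926*(-1/2288) - 3042*1/24725)/2 = (9963/1144 - 3042/24725)/2 = (½)*(242855127/28285400) = 242855127/56570800 ≈ 4.2929)
o - (26 + 44*28) = 242855127/56570800 - (26 + 44*28) = 242855127/56570800 - (26 + 1232) = 242855127/56570800 - 1*1258 = 242855127/56570800 - 1258 = -70923211273/56570800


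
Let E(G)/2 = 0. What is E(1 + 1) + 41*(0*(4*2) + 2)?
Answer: 82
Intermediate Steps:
E(G) = 0 (E(G) = 2*0 = 0)
E(1 + 1) + 41*(0*(4*2) + 2) = 0 + 41*(0*(4*2) + 2) = 0 + 41*(0*8 + 2) = 0 + 41*(0 + 2) = 0 + 41*2 = 0 + 82 = 82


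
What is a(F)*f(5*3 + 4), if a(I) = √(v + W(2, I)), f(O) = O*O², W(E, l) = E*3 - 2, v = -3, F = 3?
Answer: 6859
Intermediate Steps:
W(E, l) = -2 + 3*E (W(E, l) = 3*E - 2 = -2 + 3*E)
f(O) = O³
a(I) = 1 (a(I) = √(-3 + (-2 + 3*2)) = √(-3 + (-2 + 6)) = √(-3 + 4) = √1 = 1)
a(F)*f(5*3 + 4) = 1*(5*3 + 4)³ = 1*(15 + 4)³ = 1*19³ = 1*6859 = 6859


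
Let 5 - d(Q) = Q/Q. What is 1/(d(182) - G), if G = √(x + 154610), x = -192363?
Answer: 4/37769 + I*√37753/37769 ≈ 0.00010591 + 0.0051445*I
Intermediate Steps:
G = I*√37753 (G = √(-192363 + 154610) = √(-37753) = I*√37753 ≈ 194.3*I)
d(Q) = 4 (d(Q) = 5 - Q/Q = 5 - 1*1 = 5 - 1 = 4)
1/(d(182) - G) = 1/(4 - I*√37753)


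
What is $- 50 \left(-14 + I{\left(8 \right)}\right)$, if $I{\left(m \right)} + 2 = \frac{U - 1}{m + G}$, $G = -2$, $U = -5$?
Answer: $850$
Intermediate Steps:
$I{\left(m \right)} = -2 - \frac{6}{-2 + m}$ ($I{\left(m \right)} = -2 + \frac{-5 - 1}{m - 2} = -2 - \frac{6}{-2 + m}$)
$- 50 \left(-14 + I{\left(8 \right)}\right) = - 50 \left(-14 + \frac{2 \left(-1 - 8\right)}{-2 + 8}\right) = - 50 \left(-14 + \frac{2 \left(-1 - 8\right)}{6}\right) = - 50 \left(-14 + 2 \cdot \frac{1}{6} \left(-9\right)\right) = - 50 \left(-14 - 3\right) = \left(-50\right) \left(-17\right) = 850$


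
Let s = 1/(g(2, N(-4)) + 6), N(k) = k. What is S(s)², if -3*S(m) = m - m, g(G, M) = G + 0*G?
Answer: 0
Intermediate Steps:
g(G, M) = G (g(G, M) = G + 0 = G)
s = ⅛ (s = 1/(2 + 6) = 1/8 = ⅛ ≈ 0.12500)
S(m) = 0 (S(m) = -(m - m)/3 = -⅓*0 = 0)
S(s)² = 0² = 0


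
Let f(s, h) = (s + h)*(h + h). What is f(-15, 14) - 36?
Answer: -64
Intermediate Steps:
f(s, h) = 2*h*(h + s) (f(s, h) = (h + s)*(2*h) = 2*h*(h + s))
f(-15, 14) - 36 = 2*14*(14 - 15) - 36 = 2*14*(-1) - 36 = -28 - 36 = -64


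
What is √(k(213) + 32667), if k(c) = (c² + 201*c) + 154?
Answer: √121003 ≈ 347.85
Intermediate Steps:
k(c) = 154 + c² + 201*c
√(k(213) + 32667) = √((154 + 213² + 201*213) + 32667) = √((154 + 45369 + 42813) + 32667) = √(88336 + 32667) = √121003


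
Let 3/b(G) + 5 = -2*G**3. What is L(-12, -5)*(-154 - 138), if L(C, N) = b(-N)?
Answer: 292/85 ≈ 3.4353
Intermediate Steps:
b(G) = 3/(-5 - 2*G**3)
L(C, N) = -3/(5 - 2*N**3) (L(C, N) = -3/(5 + 2*(-N)**3) = -3/(5 + 2*(-N**3)) = -3/(5 - 2*N**3))
L(-12, -5)*(-154 - 138) = (3/(-5 + 2*(-5)**3))*(-154 - 138) = (3/(-5 + 2*(-125)))*(-292) = (3/(-5 - 250))*(-292) = (3/(-255))*(-292) = (3*(-1/255))*(-292) = -1/85*(-292) = 292/85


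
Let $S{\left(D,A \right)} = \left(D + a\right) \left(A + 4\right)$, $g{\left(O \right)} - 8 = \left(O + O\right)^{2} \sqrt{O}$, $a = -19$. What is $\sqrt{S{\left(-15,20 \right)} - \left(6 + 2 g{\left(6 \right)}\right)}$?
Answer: $\sqrt{-838 - 288 \sqrt{6}} \approx 39.287 i$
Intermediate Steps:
$g{\left(O \right)} = 8 + 4 O^{\frac{5}{2}}$ ($g{\left(O \right)} = 8 + \left(O + O\right)^{2} \sqrt{O} = 8 + \left(2 O\right)^{2} \sqrt{O} = 8 + 4 O^{2} \sqrt{O} = 8 + 4 O^{\frac{5}{2}}$)
$S{\left(D,A \right)} = \left(-19 + D\right) \left(4 + A\right)$ ($S{\left(D,A \right)} = \left(D - 19\right) \left(A + 4\right) = \left(-19 + D\right) \left(4 + A\right)$)
$\sqrt{S{\left(-15,20 \right)} - \left(6 + 2 g{\left(6 \right)}\right)} = \sqrt{\left(-76 - 380 + 4 \left(-15\right) + 20 \left(-15\right)\right) - \left(6 + 2 \left(8 + 4 \cdot 6^{\frac{5}{2}}\right)\right)} = \sqrt{\left(-76 - 380 - 60 - 300\right) - \left(6 + 2 \left(8 + 4 \cdot 36 \sqrt{6}\right)\right)} = \sqrt{-816 - \left(6 + 2 \left(8 + 144 \sqrt{6}\right)\right)} = \sqrt{-816 - \left(22 + 288 \sqrt{6}\right)} = \sqrt{-838 - 288 \sqrt{6}}$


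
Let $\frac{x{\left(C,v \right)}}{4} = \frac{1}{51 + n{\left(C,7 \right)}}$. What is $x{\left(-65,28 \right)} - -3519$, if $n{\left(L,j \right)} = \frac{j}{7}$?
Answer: $\frac{45748}{13} \approx 3519.1$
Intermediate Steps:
$n{\left(L,j \right)} = \frac{j}{7}$ ($n{\left(L,j \right)} = j \frac{1}{7} = \frac{j}{7}$)
$x{\left(C,v \right)} = \frac{1}{13}$ ($x{\left(C,v \right)} = \frac{4}{51 + \frac{1}{7} \cdot 7} = \frac{4}{51 + 1} = \frac{4}{52} = 4 \cdot \frac{1}{52} = \frac{1}{13}$)
$x{\left(-65,28 \right)} - -3519 = \frac{1}{13} - -3519 = \frac{1}{13} + 3519 = \frac{45748}{13}$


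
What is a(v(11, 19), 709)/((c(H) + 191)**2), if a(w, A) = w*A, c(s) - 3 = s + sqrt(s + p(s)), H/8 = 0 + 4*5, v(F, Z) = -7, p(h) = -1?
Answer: -4963/(354 + sqrt(159))**2 ≈ -0.036926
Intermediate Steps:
H = 160 (H = 8*(0 + 4*5) = 8*(0 + 20) = 8*20 = 160)
c(s) = 3 + s + sqrt(-1 + s) (c(s) = 3 + (s + sqrt(s - 1)) = 3 + (s + sqrt(-1 + s)) = 3 + s + sqrt(-1 + s))
a(w, A) = A*w
a(v(11, 19), 709)/((c(H) + 191)**2) = (709*(-7))/(((3 + 160 + sqrt(-1 + 160)) + 191)**2) = -4963/((3 + 160 + sqrt(159)) + 191)**2 = -4963/((163 + sqrt(159)) + 191)**2 = -4963/(354 + sqrt(159))**2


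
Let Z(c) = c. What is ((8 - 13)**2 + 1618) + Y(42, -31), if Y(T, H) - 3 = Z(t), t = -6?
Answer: 1640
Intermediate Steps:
Y(T, H) = -3 (Y(T, H) = 3 - 6 = -3)
((8 - 13)**2 + 1618) + Y(42, -31) = ((8 - 13)**2 + 1618) - 3 = ((-5)**2 + 1618) - 3 = (25 + 1618) - 3 = 1643 - 3 = 1640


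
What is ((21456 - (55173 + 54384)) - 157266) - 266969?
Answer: -512336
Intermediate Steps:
((21456 - (55173 + 54384)) - 157266) - 266969 = ((21456 - 1*109557) - 157266) - 266969 = ((21456 - 109557) - 157266) - 266969 = (-88101 - 157266) - 266969 = -245367 - 266969 = -512336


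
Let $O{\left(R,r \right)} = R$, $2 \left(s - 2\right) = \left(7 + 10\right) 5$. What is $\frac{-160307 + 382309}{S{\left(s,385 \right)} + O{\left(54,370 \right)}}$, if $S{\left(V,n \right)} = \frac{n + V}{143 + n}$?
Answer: $\frac{234434112}{57883} \approx 4050.1$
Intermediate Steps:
$s = \frac{89}{2}$ ($s = 2 + \frac{\left(7 + 10\right) 5}{2} = 2 + \frac{17 \cdot 5}{2} = 2 + \frac{1}{2} \cdot 85 = 2 + \frac{85}{2} = \frac{89}{2} \approx 44.5$)
$S{\left(V,n \right)} = \frac{V + n}{143 + n}$
$\frac{-160307 + 382309}{S{\left(s,385 \right)} + O{\left(54,370 \right)}} = \frac{-160307 + 382309}{\frac{\frac{89}{2} + 385}{143 + 385} + 54} = \frac{222002}{\frac{1}{528} \cdot \frac{859}{2} + 54} = \frac{222002}{\frac{859}{1056} + 54} = \frac{222002}{\frac{57883}{1056}} = 222002 \cdot \frac{1056}{57883} = \frac{234434112}{57883}$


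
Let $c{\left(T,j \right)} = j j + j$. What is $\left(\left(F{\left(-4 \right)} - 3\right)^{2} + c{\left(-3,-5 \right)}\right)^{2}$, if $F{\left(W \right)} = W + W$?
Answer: $19881$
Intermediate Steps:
$c{\left(T,j \right)} = j + j^{2}$ ($c{\left(T,j \right)} = j^{2} + j = j + j^{2}$)
$F{\left(W \right)} = 2 W$
$\left(\left(F{\left(-4 \right)} - 3\right)^{2} + c{\left(-3,-5 \right)}\right)^{2} = \left(\left(2 \left(-4\right) - 3\right)^{2} - 5 \left(1 - 5\right)\right)^{2} = \left(\left(-8 - 3\right)^{2} - -20\right)^{2} = \left(\left(-11\right)^{2} + 20\right)^{2} = \left(121 + 20\right)^{2} = 141^{2} = 19881$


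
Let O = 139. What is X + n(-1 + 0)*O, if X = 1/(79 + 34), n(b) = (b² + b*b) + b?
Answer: 15708/113 ≈ 139.01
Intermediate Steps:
n(b) = b + 2*b² (n(b) = (b² + b²) + b = 2*b² + b = b + 2*b²)
X = 1/113 ≈ 0.0088496
X + n(-1 + 0)*O = 1/113 + ((-1 + 0)*(1 + 2*(-1 + 0)))*139 = 1/113 - (1 + 2*(-1))*139 = 1/113 - (1 - 2)*139 = 1/113 - 1*(-1)*139 = 1/113 + 1*139 = 1/113 + 139 = 15708/113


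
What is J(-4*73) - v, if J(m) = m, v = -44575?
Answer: 44283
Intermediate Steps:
J(-4*73) - v = -4*73 - 1*(-44575) = -292 + 44575 = 44283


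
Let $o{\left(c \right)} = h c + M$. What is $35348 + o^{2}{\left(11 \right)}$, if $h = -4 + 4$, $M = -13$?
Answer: $35517$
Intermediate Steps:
$h = 0$
$o{\left(c \right)} = -13$ ($o{\left(c \right)} = 0 c - 13 = 0 - 13 = -13$)
$35348 + o^{2}{\left(11 \right)} = 35348 + \left(-13\right)^{2} = 35348 + 169 = 35517$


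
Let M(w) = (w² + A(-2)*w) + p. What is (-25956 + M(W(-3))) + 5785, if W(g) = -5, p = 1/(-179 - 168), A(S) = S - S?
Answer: -6990663/347 ≈ -20146.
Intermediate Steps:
A(S) = 0
p = -1/347 (p = 1/(-347) = -1/347 ≈ -0.0028818)
M(w) = -1/347 + w² (M(w) = (w² + 0*w) - 1/347 = (w² + 0) - 1/347 = w² - 1/347 = -1/347 + w²)
(-25956 + M(W(-3))) + 5785 = (-25956 + (-1/347 + (-5)²)) + 5785 = (-25956 + (-1/347 + 25)) + 5785 = (-25956 + 8674/347) + 5785 = -8998058/347 + 5785 = -6990663/347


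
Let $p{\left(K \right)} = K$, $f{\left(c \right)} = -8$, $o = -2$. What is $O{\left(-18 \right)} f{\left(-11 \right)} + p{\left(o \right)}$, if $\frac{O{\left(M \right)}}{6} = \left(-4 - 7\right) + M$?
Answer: $1390$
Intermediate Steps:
$O{\left(M \right)} = -66 + 6 M$ ($O{\left(M \right)} = 6 \left(\left(-4 - 7\right) + M\right) = 6 \left(-11 + M\right) = -66 + 6 M$)
$O{\left(-18 \right)} f{\left(-11 \right)} + p{\left(o \right)} = \left(-66 + 6 \left(-18\right)\right) \left(-8\right) - 2 = \left(-66 - 108\right) \left(-8\right) - 2 = \left(-174\right) \left(-8\right) - 2 = 1392 - 2 = 1390$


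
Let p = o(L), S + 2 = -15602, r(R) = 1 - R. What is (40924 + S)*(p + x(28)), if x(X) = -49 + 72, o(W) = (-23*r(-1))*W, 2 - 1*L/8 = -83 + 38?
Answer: -437352360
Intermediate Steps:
S = -15604 (S = -2 - 15602 = -15604)
L = 376 (L = 16 - 8*(-83 + 38) = 16 - 8*(-45) = 16 + 360 = 376)
o(W) = -46*W (o(W) = (-23*(1 - 1*(-1)))*W = (-23*(1 + 1))*W = (-23*2)*W = -46*W)
p = -17296 (p = -46*376 = -17296)
x(X) = 23
(40924 + S)*(p + x(28)) = (40924 - 15604)*(-17296 + 23) = 25320*(-17273) = -437352360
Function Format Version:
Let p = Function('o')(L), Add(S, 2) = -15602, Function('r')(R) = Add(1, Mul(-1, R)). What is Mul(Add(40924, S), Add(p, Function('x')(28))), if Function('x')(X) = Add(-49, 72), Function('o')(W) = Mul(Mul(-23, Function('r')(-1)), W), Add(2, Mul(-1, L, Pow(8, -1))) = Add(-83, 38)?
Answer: -437352360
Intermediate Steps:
S = -15604 (S = Add(-2, -15602) = -15604)
L = 376 (L = Add(16, Mul(-8, Add(-83, 38))) = Add(16, Mul(-8, -45)) = Add(16, 360) = 376)
Function('o')(W) = Mul(-46, W) (Function('o')(W) = Mul(Mul(-23, Add(1, Mul(-1, -1))), W) = Mul(Mul(-23, Add(1, 1)), W) = Mul(Mul(-23, 2), W) = Mul(-46, W))
p = -17296 (p = Mul(-46, 376) = -17296)
Function('x')(X) = 23
Mul(Add(40924, S), Add(p, Function('x')(28))) = Mul(Add(40924, -15604), Add(-17296, 23)) = Mul(25320, -17273) = -437352360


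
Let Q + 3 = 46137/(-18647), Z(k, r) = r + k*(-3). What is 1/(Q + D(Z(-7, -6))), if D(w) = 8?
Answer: 18647/47098 ≈ 0.39592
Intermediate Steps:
Z(k, r) = r - 3*k
Q = -102078/18647 (Q = -3 + 46137/(-18647) = -3 + 46137*(-1/18647) = -3 - 46137/18647 = -102078/18647 ≈ -5.4742)
1/(Q + D(Z(-7, -6))) = 1/(-102078/18647 + 8) = 1/(47098/18647) = 18647/47098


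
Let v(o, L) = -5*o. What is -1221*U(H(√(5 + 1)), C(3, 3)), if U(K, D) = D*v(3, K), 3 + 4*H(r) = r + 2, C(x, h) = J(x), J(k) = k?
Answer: 54945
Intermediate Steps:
C(x, h) = x
H(r) = -¼ + r/4 (H(r) = -¾ + (r + 2)/4 = -¾ + (2 + r)/4 = -¾ + (½ + r/4) = -¼ + r/4)
U(K, D) = -15*D (U(K, D) = D*(-5*3) = D*(-15) = -15*D)
-1221*U(H(√(5 + 1)), C(3, 3)) = -(-18315)*3 = -1221*(-45) = 54945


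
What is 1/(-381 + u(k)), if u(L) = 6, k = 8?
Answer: -1/375 ≈ -0.0026667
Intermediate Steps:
1/(-381 + u(k)) = 1/(-381 + 6) = 1/(-375) = -1/375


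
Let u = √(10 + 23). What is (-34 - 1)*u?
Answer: -35*√33 ≈ -201.06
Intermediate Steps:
u = √33 ≈ 5.7446
(-34 - 1)*u = (-34 - 1)*√33 = -35*√33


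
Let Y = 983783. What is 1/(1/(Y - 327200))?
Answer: 656583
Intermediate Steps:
1/(1/(Y - 327200)) = 1/(1/(983783 - 327200)) = 1/(1/656583) = 656583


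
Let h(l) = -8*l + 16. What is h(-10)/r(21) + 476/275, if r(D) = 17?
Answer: 34492/4675 ≈ 7.3780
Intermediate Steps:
h(l) = 16 - 8*l
h(-10)/r(21) + 476/275 = (16 - 8*(-10))/17 + 476/275 = (16 + 80)*(1/17) + 476*(1/275) = 96*(1/17) + 476/275 = 96/17 + 476/275 = 34492/4675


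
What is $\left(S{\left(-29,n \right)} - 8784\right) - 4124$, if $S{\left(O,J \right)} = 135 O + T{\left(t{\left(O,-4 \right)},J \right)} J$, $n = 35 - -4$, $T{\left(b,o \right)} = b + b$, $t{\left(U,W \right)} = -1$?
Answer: $-16901$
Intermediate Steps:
$T{\left(b,o \right)} = 2 b$
$n = 39$ ($n = 35 + 4 = 39$)
$S{\left(O,J \right)} = - 2 J + 135 O$ ($S{\left(O,J \right)} = 135 O + 2 \left(-1\right) J = 135 O - 2 J = - 2 J + 135 O$)
$\left(S{\left(-29,n \right)} - 8784\right) - 4124 = \left(\left(\left(-2\right) 39 + 135 \left(-29\right)\right) - 8784\right) - 4124 = \left(\left(-78 - 3915\right) - 8784\right) - 4124 = \left(-3993 - 8784\right) - 4124 = -12777 - 4124 = -16901$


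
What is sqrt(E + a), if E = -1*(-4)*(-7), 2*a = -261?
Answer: I*sqrt(634)/2 ≈ 12.59*I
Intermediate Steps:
a = -261/2 (a = (1/2)*(-261) = -261/2 ≈ -130.50)
E = -28 (E = 4*(-7) = -28)
sqrt(E + a) = sqrt(-28 - 261/2) = sqrt(-317/2) = I*sqrt(634)/2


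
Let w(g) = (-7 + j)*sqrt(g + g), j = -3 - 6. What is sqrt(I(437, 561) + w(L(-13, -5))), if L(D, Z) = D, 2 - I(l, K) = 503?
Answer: sqrt(-501 - 16*I*sqrt(26)) ≈ 1.8165 - 22.457*I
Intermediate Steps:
I(l, K) = -501 (I(l, K) = 2 - 1*503 = 2 - 503 = -501)
j = -9
w(g) = -16*sqrt(2)*sqrt(g) (w(g) = (-7 - 9)*sqrt(g + g) = -16*sqrt(2)*sqrt(g))
sqrt(I(437, 561) + w(L(-13, -5))) = sqrt(-501 - 16*sqrt(2)*sqrt(-13)) = sqrt(-501 - 16*sqrt(2)*I*sqrt(13)) = sqrt(-501 - 16*I*sqrt(26))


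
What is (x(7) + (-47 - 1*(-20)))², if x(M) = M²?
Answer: 484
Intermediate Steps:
(x(7) + (-47 - 1*(-20)))² = (7² + (-47 - 1*(-20)))² = (49 + (-47 + 20))² = (49 - 27)² = 22² = 484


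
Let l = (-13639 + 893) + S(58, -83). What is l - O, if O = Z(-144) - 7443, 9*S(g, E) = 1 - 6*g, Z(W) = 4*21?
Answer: -48830/9 ≈ -5425.6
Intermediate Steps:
Z(W) = 84
S(g, E) = ⅑ - 2*g/3 (S(g, E) = (1 - 6*g)/9 = ⅑ - 2*g/3)
O = -7359 (O = 84 - 7443 = -7359)
l = -115061/9 (l = (-13639 + 893) + (⅑ - ⅔*58) = -12746 + (⅑ - 116/3) = -12746 - 347/9 = -115061/9 ≈ -12785.)
l - O = -115061/9 - 1*(-7359) = -115061/9 + 7359 = -48830/9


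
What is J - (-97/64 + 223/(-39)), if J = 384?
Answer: 976519/2496 ≈ 391.23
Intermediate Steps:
J - (-97/64 + 223/(-39)) = 384 - (-97/64 + 223/(-39)) = 384 - (-97*1/64 + 223*(-1/39)) = 384 - (-97/64 - 223/39) = 384 - 1*(-18055/2496) = 384 + 18055/2496 = 976519/2496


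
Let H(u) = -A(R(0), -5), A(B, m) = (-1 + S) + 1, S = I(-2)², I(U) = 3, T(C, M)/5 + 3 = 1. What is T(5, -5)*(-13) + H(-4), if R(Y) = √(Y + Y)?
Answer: 121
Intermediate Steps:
T(C, M) = -10 (T(C, M) = -15 + 5*1 = -15 + 5 = -10)
R(Y) = √2*√Y (R(Y) = √(2*Y) = √2*√Y)
S = 9 (S = 3² = 9)
A(B, m) = 9 (A(B, m) = (-1 + 9) + 1 = 8 + 1 = 9)
H(u) = -9 (H(u) = -1*9 = -9)
T(5, -5)*(-13) + H(-4) = -10*(-13) - 9 = 130 - 9 = 121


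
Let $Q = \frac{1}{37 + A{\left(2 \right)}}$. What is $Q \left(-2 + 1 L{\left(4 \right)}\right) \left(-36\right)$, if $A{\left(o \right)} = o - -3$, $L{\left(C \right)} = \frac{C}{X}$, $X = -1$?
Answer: $\frac{36}{7} \approx 5.1429$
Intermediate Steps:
$L{\left(C \right)} = - C$ ($L{\left(C \right)} = \frac{C}{-1} = C \left(-1\right) = - C$)
$A{\left(o \right)} = 3 + o$ ($A{\left(o \right)} = o + 3 = 3 + o$)
$Q = \frac{1}{42}$ ($Q = \frac{1}{37 + \left(3 + 2\right)} = \frac{1}{37 + 5} = \frac{1}{42} \approx 0.02381$)
$Q \left(-2 + 1 L{\left(4 \right)}\right) \left(-36\right) = \frac{-2 + 1 \left(\left(-1\right) 4\right)}{42} \left(-36\right) = \frac{-2 + 1 \left(-4\right)}{42} \left(-36\right) = \frac{-2 - 4}{42} \left(-36\right) = \frac{1}{42} \left(-6\right) \left(-36\right) = \left(- \frac{1}{7}\right) \left(-36\right) = \frac{36}{7}$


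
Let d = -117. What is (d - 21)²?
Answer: 19044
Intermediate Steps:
(d - 21)² = (-117 - 21)² = (-138)² = 19044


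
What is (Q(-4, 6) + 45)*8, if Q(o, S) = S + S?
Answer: 456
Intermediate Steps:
Q(o, S) = 2*S
(Q(-4, 6) + 45)*8 = (2*6 + 45)*8 = (12 + 45)*8 = 57*8 = 456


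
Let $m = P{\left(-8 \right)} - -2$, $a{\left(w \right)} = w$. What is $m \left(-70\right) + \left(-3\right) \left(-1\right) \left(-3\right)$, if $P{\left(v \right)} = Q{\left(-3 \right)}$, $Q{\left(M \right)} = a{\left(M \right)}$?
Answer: $61$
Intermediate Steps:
$Q{\left(M \right)} = M$
$P{\left(v \right)} = -3$
$m = -1$ ($m = -3 - -2 = -3 + 2 = -1$)
$m \left(-70\right) + \left(-3\right) \left(-1\right) \left(-3\right) = \left(-1\right) \left(-70\right) + \left(-3\right) \left(-1\right) \left(-3\right) = 70 + 3 \left(-3\right) = 70 - 9 = 61$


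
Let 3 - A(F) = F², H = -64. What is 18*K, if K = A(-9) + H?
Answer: -2556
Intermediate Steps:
A(F) = 3 - F²
K = -142 (K = (3 - 1*(-9)²) - 64 = (3 - 1*81) - 64 = (3 - 81) - 64 = -78 - 64 = -142)
18*K = 18*(-142) = -2556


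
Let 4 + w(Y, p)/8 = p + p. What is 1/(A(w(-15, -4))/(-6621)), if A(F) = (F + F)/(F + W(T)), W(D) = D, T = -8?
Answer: -28691/8 ≈ -3586.4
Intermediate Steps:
w(Y, p) = -32 + 16*p (w(Y, p) = -32 + 8*(p + p) = -32 + 8*(2*p) = -32 + 16*p)
A(F) = 2*F/(-8 + F) (A(F) = (F + F)/(F - 8) = (2*F)/(-8 + F) = 2*F/(-8 + F))
1/(A(w(-15, -4))/(-6621)) = 1/((2*(-32 + 16*(-4))/(-8 + (-32 + 16*(-4))))/(-6621)) = 1/((2*(-32 - 64)/(-8 + (-32 - 64)))*(-1/6621)) = 1/((2*(-96)/(-8 - 96))*(-1/6621)) = 1/((2*(-96)/(-104))*(-1/6621)) = 1/((2*(-96)*(-1/104))*(-1/6621)) = 1/((24/13)*(-1/6621)) = 1/(-8/28691) = -28691/8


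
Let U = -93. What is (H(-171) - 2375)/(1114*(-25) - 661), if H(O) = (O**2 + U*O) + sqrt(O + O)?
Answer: -42769/28511 - 3*I*sqrt(38)/28511 ≈ -1.5001 - 0.00064864*I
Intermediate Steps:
H(O) = O**2 - 93*O + sqrt(2)*sqrt(O) (H(O) = (O**2 - 93*O) + sqrt(O + O) = (O**2 - 93*O) + sqrt(2*O) = (O**2 - 93*O) + sqrt(2)*sqrt(O) = O**2 - 93*O + sqrt(2)*sqrt(O))
(H(-171) - 2375)/(1114*(-25) - 661) = (((-171)**2 - 93*(-171) + sqrt(2)*sqrt(-171)) - 2375)/(1114*(-25) - 661) = ((29241 + 15903 + sqrt(2)*(3*I*sqrt(19))) - 2375)/(-27850 - 661) = ((29241 + 15903 + 3*I*sqrt(38)) - 2375)/(-28511) = ((45144 + 3*I*sqrt(38)) - 2375)*(-1/28511) = (42769 + 3*I*sqrt(38))*(-1/28511) = -42769/28511 - 3*I*sqrt(38)/28511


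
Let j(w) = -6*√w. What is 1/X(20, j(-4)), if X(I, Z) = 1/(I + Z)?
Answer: 20 - 12*I ≈ 20.0 - 12.0*I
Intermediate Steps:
1/X(20, j(-4)) = 1/(1/(20 - 12*I)) = 1/((20 + 12*I)/544) = 20 - 12*I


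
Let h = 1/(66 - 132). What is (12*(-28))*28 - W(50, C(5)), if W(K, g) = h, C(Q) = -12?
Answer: -620927/66 ≈ -9408.0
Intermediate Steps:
h = -1/66 (h = 1/(-66) = -1/66 ≈ -0.015152)
W(K, g) = -1/66
(12*(-28))*28 - W(50, C(5)) = (12*(-28))*28 - 1*(-1/66) = -336*28 + 1/66 = -9408 + 1/66 = -620927/66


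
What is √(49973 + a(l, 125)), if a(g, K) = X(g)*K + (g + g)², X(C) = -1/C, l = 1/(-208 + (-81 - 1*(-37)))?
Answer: √1293465349/126 ≈ 285.43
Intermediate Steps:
l = -1/252 (l = 1/(-208 + (-81 + 37)) = 1/(-208 - 44) = 1/(-252) = -1/252 ≈ -0.0039683)
a(g, K) = 4*g² - K/g (a(g, K) = (-1/g)*K + (g + g)² = -K/g + (2*g)² = -K/g + 4*g² = 4*g² - K/g)
√(49973 + a(l, 125)) = √(49973 + (-1*125 + 4*(-1/252)³)/(-1/252)) = √(49973 - 252*(-125 + 4*(-1/16003008))) = √(49973 - 252*(-125 - 1/4000752)) = √(49973 - 252*(-500094001/4000752)) = √(49973 + 500094001/15876) = √(1293465349/15876) = √1293465349/126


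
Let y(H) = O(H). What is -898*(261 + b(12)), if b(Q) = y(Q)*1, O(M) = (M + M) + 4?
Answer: -259522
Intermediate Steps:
O(M) = 4 + 2*M (O(M) = 2*M + 4 = 4 + 2*M)
y(H) = 4 + 2*H
b(Q) = 4 + 2*Q (b(Q) = (4 + 2*Q)*1 = 4 + 2*Q)
-898*(261 + b(12)) = -898*(261 + (4 + 2*12)) = -898*(261 + (4 + 24)) = -898*(261 + 28) = -898*289 = -259522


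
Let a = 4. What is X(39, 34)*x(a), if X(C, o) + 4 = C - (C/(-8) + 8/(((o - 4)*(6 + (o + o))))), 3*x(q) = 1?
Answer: 177029/13320 ≈ 13.290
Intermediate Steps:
x(q) = ⅓ (x(q) = (⅓)*1 = ⅓)
X(C, o) = -4 + 9*C/8 - 8/((-4 + o)*(6 + 2*o)) (X(C, o) = -4 + (C - (C/(-8) + 8/(((o - 4)*(6 + (o + o)))))) = -4 + (C - (C*(-⅛) + 8/(((-4 + o)*(6 + 2*o))))) = -4 + (C - (-C/8 + 8*(1/((-4 + o)*(6 + 2*o))))) = -4 + (C - (-C/8 + 8/((-4 + o)*(6 + 2*o)))) = -4 + (C + (C/8 - 8/((-4 + o)*(6 + 2*o)))) = -4 + (9*C/8 - 8/((-4 + o)*(6 + 2*o))) = -4 + 9*C/8 - 8/((-4 + o)*(6 + 2*o)))
X(39, 34)*x(a) = ((-352 - 32*34 + 32*34² + 108*39 - 9*39*34² + 9*39*34)/(8*(12 + 34 - 1*34²)))*(⅓) = ((-352 - 1088 + 32*1156 + 4212 - 9*39*1156 + 11934)/(8*(12 + 34 - 1*1156)))*(⅓) = ((-352 - 1088 + 36992 + 4212 - 405756 + 11934)/(8*(12 + 34 - 1156)))*(⅓) = ((⅛)*(-354058)/(-1110))*(⅓) = ((⅛)*(-1/1110)*(-354058))*(⅓) = (177029/4440)*(⅓) = 177029/13320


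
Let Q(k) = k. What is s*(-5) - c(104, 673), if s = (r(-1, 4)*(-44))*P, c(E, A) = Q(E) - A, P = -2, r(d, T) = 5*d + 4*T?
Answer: -4271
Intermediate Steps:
r(d, T) = 4*T + 5*d
c(E, A) = E - A
s = 968 (s = ((4*4 + 5*(-1))*(-44))*(-2) = ((16 - 5)*(-44))*(-2) = (11*(-44))*(-2) = -484*(-2) = 968)
s*(-5) - c(104, 673) = 968*(-5) - (104 - 1*673) = -4840 - (104 - 673) = -4840 - 1*(-569) = -4840 + 569 = -4271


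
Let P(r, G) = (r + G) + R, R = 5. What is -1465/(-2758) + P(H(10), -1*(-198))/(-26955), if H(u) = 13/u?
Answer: 10812671/20650525 ≈ 0.52360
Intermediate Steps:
P(r, G) = 5 + G + r (P(r, G) = (r + G) + 5 = (G + r) + 5 = 5 + G + r)
-1465/(-2758) + P(H(10), -1*(-198))/(-26955) = -1465/(-2758) + (5 - 1*(-198) + 13/10)/(-26955) = -1465*(-1/2758) + (5 + 198 + 13*(⅒))*(-1/26955) = 1465/2758 + (5 + 198 + 13/10)*(-1/26955) = 1465/2758 + (2043/10)*(-1/26955) = 1465/2758 - 227/29950 = 10812671/20650525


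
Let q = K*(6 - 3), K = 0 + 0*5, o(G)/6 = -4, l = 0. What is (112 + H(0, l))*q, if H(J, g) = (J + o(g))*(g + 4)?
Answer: 0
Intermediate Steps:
o(G) = -24 (o(G) = 6*(-4) = -24)
K = 0 (K = 0 + 0 = 0)
H(J, g) = (-24 + J)*(4 + g) (H(J, g) = (J - 24)*(g + 4) = (-24 + J)*(4 + g))
q = 0 (q = 0*(6 - 3) = 0*3 = 0)
(112 + H(0, l))*q = (112 + (-96 - 24*0 + 4*0 + 0*0))*0 = (112 + (-96 + 0 + 0 + 0))*0 = (112 - 96)*0 = 16*0 = 0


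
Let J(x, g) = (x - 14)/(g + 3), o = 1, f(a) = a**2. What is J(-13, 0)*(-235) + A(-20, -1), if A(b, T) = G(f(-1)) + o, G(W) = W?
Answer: 2117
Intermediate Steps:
A(b, T) = 2 (A(b, T) = (-1)**2 + 1 = 1 + 1 = 2)
J(x, g) = (-14 + x)/(3 + g)
J(-13, 0)*(-235) + A(-20, -1) = ((-14 - 13)/(3 + 0))*(-235) + 2 = (-27/3)*(-235) + 2 = ((1/3)*(-27))*(-235) + 2 = -9*(-235) + 2 = 2115 + 2 = 2117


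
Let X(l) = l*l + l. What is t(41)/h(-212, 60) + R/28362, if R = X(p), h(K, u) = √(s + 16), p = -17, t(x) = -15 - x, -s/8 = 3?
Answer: 136/14181 + 14*I*√2 ≈ 0.0095903 + 19.799*I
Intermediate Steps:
s = -24 (s = -8*3 = -24)
X(l) = l + l² (X(l) = l² + l = l + l²)
h(K, u) = 2*I*√2 (h(K, u) = √(-24 + 16) = √(-8) = 2*I*√2)
R = 272 (R = -17*(1 - 17) = -17*(-16) = 272)
t(41)/h(-212, 60) + R/28362 = (-15 - 1*41)/((2*I*√2)) + 272/28362 = (-15 - 41)*(-I*√2/4) + 272*(1/28362) = -(-14)*I*√2 + 136/14181 = 14*I*√2 + 136/14181 = 136/14181 + 14*I*√2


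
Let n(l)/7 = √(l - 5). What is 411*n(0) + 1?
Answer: 1 + 2877*I*√5 ≈ 1.0 + 6433.2*I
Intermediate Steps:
n(l) = 7*√(-5 + l) (n(l) = 7*√(l - 5) = 7*√(-5 + l))
411*n(0) + 1 = 411*(7*√(-5 + 0)) + 1 = 411*(7*√(-5)) + 1 = 411*(7*(I*√5)) + 1 = 411*(7*I*√5) + 1 = 2877*I*√5 + 1 = 1 + 2877*I*√5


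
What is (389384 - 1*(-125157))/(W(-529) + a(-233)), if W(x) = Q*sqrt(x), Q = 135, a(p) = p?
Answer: -119888053/9695314 - 1597649805*I/9695314 ≈ -12.366 - 164.79*I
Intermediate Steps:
W(x) = 135*sqrt(x)
(389384 - 1*(-125157))/(W(-529) + a(-233)) = (389384 - 1*(-125157))/(135*sqrt(-529) - 233) = (389384 + 125157)/(135*(23*I) - 233) = 514541/(3105*I - 233) = 514541/(-233 + 3105*I) = 514541*((-233 - 3105*I)/9695314) = 514541*(-233 - 3105*I)/9695314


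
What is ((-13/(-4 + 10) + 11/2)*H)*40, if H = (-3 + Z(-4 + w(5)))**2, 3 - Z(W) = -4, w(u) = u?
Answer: 6400/3 ≈ 2133.3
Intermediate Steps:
Z(W) = 7 (Z(W) = 3 - 1*(-4) = 3 + 4 = 7)
H = 16 (H = (-3 + 7)**2 = 4**2 = 16)
((-13/(-4 + 10) + 11/2)*H)*40 = ((-13/(-4 + 10) + 11/2)*16)*40 = ((-13/6 + 11*(1/2))*16)*40 = ((-13*1/6 + 11/2)*16)*40 = ((-13/6 + 11/2)*16)*40 = ((10/3)*16)*40 = (160/3)*40 = 6400/3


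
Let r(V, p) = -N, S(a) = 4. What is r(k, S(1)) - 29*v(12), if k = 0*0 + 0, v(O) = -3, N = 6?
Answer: 81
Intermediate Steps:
k = 0 (k = 0 + 0 = 0)
r(V, p) = -6 (r(V, p) = -1*6 = -6)
r(k, S(1)) - 29*v(12) = -6 - 29*(-3) = -6 + 87 = 81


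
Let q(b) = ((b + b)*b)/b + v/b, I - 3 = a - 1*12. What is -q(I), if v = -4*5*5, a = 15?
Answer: 14/3 ≈ 4.6667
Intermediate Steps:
v = -100 (v = -20*5 = -100)
I = 6 (I = 3 + (15 - 1*12) = 3 + (15 - 12) = 3 + 3 = 6)
q(b) = -100/b + 2*b (q(b) = ((b + b)*b)/b - 100/b = ((2*b)*b)/b - 100/b = (2*b**2)/b - 100/b = 2*b - 100/b = -100/b + 2*b)
-q(I) = -(-100/6 + 2*6) = -(-100*1/6 + 12) = -(-50/3 + 12) = -1*(-14/3) = 14/3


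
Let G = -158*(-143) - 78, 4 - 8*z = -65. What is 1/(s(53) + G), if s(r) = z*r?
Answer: 8/183785 ≈ 4.3529e-5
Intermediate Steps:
z = 69/8 (z = ½ - ⅛*(-65) = ½ + 65/8 = 69/8 ≈ 8.6250)
s(r) = 69*r/8
G = 22516 (G = 22594 - 78 = 22516)
1/(s(53) + G) = 1/((69/8)*53 + 22516) = 1/(3657/8 + 22516) = 1/(183785/8) = 8/183785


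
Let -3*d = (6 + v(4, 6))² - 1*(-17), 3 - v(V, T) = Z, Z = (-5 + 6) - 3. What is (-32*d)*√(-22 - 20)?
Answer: 1472*I*√42 ≈ 9539.7*I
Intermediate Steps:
Z = -2 (Z = 1 - 3 = -2)
v(V, T) = 5 (v(V, T) = 3 - 1*(-2) = 3 + 2 = 5)
d = -46 (d = -((6 + 5)² - 1*(-17))/3 = -(11² + 17)/3 = -(121 + 17)/3 = -⅓*138 = -46)
(-32*d)*√(-22 - 20) = (-32*(-46))*√(-22 - 20) = 1472*√(-42) = 1472*(I*√42) = 1472*I*√42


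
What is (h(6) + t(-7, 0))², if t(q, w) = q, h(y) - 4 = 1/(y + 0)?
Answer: 289/36 ≈ 8.0278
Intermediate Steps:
h(y) = 4 + 1/y (h(y) = 4 + 1/(y + 0) = 4 + 1/y)
(h(6) + t(-7, 0))² = ((4 + 1/6) - 7)² = ((4 + ⅙) - 7)² = (25/6 - 7)² = (-17/6)² = 289/36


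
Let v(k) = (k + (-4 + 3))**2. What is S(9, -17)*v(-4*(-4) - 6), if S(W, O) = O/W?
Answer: -153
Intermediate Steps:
v(k) = (-1 + k)**2 (v(k) = (k - 1)**2 = (-1 + k)**2)
S(9, -17)*v(-4*(-4) - 6) = (-17/9)*(-1 + (-4*(-4) - 6))**2 = (-17*1/9)*(-1 + (16 - 6))**2 = -17*(-1 + 10)**2/9 = -17/9*9**2 = -17/9*81 = -153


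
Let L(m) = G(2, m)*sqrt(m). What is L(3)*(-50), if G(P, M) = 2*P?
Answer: -200*sqrt(3) ≈ -346.41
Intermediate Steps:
L(m) = 4*sqrt(m) (L(m) = (2*2)*sqrt(m) = 4*sqrt(m))
L(3)*(-50) = (4*sqrt(3))*(-50) = -200*sqrt(3)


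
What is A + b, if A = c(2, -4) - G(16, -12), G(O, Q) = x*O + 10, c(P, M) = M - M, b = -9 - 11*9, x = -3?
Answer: -70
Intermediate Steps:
b = -108 (b = -9 - 99 = -108)
c(P, M) = 0
G(O, Q) = 10 - 3*O (G(O, Q) = -3*O + 10 = 10 - 3*O)
A = 38 (A = 0 - (10 - 3*16) = 0 - (10 - 48) = 0 - 1*(-38) = 0 + 38 = 38)
A + b = 38 - 108 = -70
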